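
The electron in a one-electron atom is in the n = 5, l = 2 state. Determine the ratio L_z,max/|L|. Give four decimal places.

|L| = √6 ℏ ≈ 2.4495ℏ, while L_z,max = lℏ = 2ℏ.
L_z,max/|L| = 2/√6 = 0.8165.

L_z,max/|L| = 0.8165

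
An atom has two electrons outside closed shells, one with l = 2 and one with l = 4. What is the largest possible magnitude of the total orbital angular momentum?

|L_tot|_max = √42 ℏ ≈ 6.481ℏ

Angular momentum addition gives L = |l₁ − l₂|, …, l₁ + l₂.
So L can be 2, 3, 4, 5, 6.
The largest magnitude corresponds to L = 6: |L_tot| = ℏ√(6·7) = √42 ℏ.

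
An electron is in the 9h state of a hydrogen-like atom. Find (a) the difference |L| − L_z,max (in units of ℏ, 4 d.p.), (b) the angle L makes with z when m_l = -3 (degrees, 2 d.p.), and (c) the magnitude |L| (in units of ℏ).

The 9h subshell has l = 5.
|L| − L_z,max = (√30 − 5)ℏ ≈ 0.4772ℏ.
For m_l = -3: cos θ = -3/√30, θ ≈ 123.21°.
|L| = ℏ√(5·6) = √30 ℏ ≈ 5.477ℏ.

|L|−L_z,max ≈ 0.4772ℏ; θ(m_l=-3) ≈ 123.21°; |L| = √30 ℏ ≈ 5.477ℏ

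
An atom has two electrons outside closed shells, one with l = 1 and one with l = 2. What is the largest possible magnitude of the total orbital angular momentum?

|L_tot|_max = 2√3 ℏ ≈ 3.464ℏ

L runs from |1 − 2| = 1 to 1 + 2 = 3.
So L can be 1, 2, 3.
The largest magnitude corresponds to L = 3: |L_tot| = ℏ√(3·4) = 2√3 ℏ.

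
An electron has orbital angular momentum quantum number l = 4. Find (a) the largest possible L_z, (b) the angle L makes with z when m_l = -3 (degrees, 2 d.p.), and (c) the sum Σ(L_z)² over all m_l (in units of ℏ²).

L_z,max = 4ℏ; θ(m_l=-3) ≈ 132.13°; Σ(L_z)² = 60 ℏ²

L_z,max = lℏ = 4ℏ.
For m_l = -3: cos θ = -3/√20, θ ≈ 132.13°.
Σ m_l² = 60, so Σ(L_z)² = 60 ℏ².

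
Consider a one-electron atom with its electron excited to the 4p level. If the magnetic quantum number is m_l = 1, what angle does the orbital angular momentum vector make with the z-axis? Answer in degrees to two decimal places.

θ ≈ 45.00°

The 4p level has l = 1.
|L| = √(l(l+1)) ℏ = √2 ℏ.
L_z = m_l ℏ = 1ℏ.
cos θ = L_z/|L| = 1/√2, so θ ≈ 45.00°.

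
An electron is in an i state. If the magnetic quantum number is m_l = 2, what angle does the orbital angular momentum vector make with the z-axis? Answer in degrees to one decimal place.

θ ≈ 72.0°

The letter i corresponds to l = 6.
|L| = ℏ√(l(l+1)) = √42 ℏ.
L_z = m_l ℏ = 2ℏ.
cos θ = L_z/|L| = 2/√42, so θ ≈ 72.0°.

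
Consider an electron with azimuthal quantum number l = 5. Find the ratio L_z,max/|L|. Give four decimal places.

|L| = √30 ℏ ≈ 5.4772ℏ, while L_z,max = lℏ = 5ℏ.
L_z,max/|L| = 5/√30 = 0.9129.

L_z,max/|L| = 0.9129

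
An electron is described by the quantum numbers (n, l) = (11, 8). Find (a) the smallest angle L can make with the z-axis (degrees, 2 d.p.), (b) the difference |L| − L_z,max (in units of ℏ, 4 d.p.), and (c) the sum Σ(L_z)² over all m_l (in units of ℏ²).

θ_min ≈ 19.47°; |L|−L_z,max ≈ 0.4853ℏ; Σ(L_z)² = 408 ℏ²

cos θ_min = 8/√72, so θ_min ≈ 19.47°.
|L| − L_z,max = (6√2 − 8)ℏ ≈ 0.4853ℏ.
Σ m_l² = 408, so Σ(L_z)² = 408 ℏ².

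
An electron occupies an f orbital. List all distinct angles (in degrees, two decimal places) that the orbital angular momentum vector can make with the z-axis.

θ ∈ {30.00°, 54.74°, 73.22°, 90.00°, 106.78°, 125.26°, 150.00°}

An f state has l = 3.
|L| = ℏ√(l(l+1)) = 2√3 ℏ.
cos θ = m_l/√12 for each m_l ∈ {-3, -2, -1, 0, 1, 2, 3}.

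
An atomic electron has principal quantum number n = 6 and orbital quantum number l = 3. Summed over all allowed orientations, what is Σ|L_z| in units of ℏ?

Σ|L_z| = 12 ℏ

m_l ∈ {-3, -2, -1, 0, 1, 2, 3}.
Σ|m_l| = l(l+1) = 12.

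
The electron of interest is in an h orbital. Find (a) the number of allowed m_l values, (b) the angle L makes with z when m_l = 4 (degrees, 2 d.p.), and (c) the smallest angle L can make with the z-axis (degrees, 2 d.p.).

An h state has l = 5.
There are 2l+1 = 11 values of m_l.
For m_l = 4: cos θ = 4/√30, θ ≈ 43.09°.
cos θ_min = 5/√30, so θ_min ≈ 24.09°.

11 values; θ(m_l=4) ≈ 43.09°; θ_min ≈ 24.09°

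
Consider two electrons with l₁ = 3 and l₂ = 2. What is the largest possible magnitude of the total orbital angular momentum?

|L_tot|_max = √30 ℏ ≈ 5.477ℏ

L runs from |3 − 2| = 1 to 3 + 2 = 5.
So L can be 1, 2, 3, 4, 5.
The largest magnitude corresponds to L = 5: |L_tot| = ℏ√(5·6) = √30 ℏ.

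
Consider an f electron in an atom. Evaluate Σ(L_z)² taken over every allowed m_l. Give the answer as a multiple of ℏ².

An f state has l = 3.
The allowed m_l values are -3, -2, -1, 0, 1, 2, 3.
Summing m² from −3 to 3: Σ m_l² = 28.

Σ(L_z)² = 28 ℏ²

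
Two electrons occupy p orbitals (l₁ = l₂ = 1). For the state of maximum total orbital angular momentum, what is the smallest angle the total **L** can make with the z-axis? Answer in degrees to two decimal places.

θ_min ≈ 35.26°

Angular momentum addition gives L = |l₁ − l₂|, …, l₁ + l₂.
L ∈ {0, 1, 2}.
The maximum is L = 2, with |L_tot| = ℏ√(2·3) = √6 ℏ.
The minimum angle with z is arccos(2/√6) ≈ 35.26°.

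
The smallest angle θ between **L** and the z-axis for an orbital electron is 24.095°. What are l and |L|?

cos θ_min = l/√(l(l+1)) = √(l/(l+1)), so l/(l+1) = cos²(24.095°) = 0.8333.
l = cos²θ/sin²θ ≈ 5.
Then |L| = ℏ√(5·6) = √30 ℏ.

l = 5, |L| = √30 ℏ ≈ 5.477ℏ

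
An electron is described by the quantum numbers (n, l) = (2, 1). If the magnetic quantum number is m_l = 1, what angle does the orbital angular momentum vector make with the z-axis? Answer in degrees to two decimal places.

|L| = √(l(l+1)) ℏ = √2 ℏ.
L_z = m_l ℏ = 1ℏ.
cos θ = L_z/|L| = 1/√2, so θ ≈ 45.00°.

θ ≈ 45.00°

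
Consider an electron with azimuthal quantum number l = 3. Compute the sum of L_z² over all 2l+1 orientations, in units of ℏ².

The allowed m_l values are -3, -2, -1, 0, 1, 2, 3.
Σ m_l² = 2·(1 + 4 + 9) = 28.

Σ(L_z)² = 28 ℏ²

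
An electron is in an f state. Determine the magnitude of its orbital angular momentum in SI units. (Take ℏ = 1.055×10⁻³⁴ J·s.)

|L| = 3.655×10⁻³⁴ J·s

For an f orbital, l = 3.
|L| = ℏ√(l(l+1)) = ℏ√(3·4) = 2√3 ℏ
Numerically, |L| = 3.464 × (1.055×10⁻³⁴ J·s) = 3.655×10⁻³⁴ J·s.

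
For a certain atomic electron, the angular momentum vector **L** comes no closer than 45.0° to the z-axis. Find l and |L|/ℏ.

cos²θ_min = l/(l+1) = 0.5000.
Thus l = 0.5000/(1 − 0.5000) ≈ 1.
Then |L| = ℏ√(1·2) = √2 ℏ.

l = 1, |L| = √2 ℏ ≈ 1.414ℏ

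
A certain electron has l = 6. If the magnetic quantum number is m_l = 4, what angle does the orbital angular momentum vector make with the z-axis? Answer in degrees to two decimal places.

|L| = ℏ√(l(l+1)) = √42 ℏ.
L_z = m_l ℏ = 4ℏ.
cos θ = L_z/|L| = 4/√42, so θ ≈ 51.89°.

θ ≈ 51.89°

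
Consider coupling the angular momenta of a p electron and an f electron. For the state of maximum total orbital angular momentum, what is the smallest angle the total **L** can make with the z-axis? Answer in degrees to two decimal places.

By the triangle rule, |l₁ − l₂| ≤ L ≤ l₁ + l₂.
L ∈ {2, 3, 4}.
The maximum is L = 4, with |L_tot| = ℏ√(4·5) = 2√5 ℏ.
The minimum angle with z is arccos(4/√20) ≈ 26.57°.

θ_min ≈ 26.57°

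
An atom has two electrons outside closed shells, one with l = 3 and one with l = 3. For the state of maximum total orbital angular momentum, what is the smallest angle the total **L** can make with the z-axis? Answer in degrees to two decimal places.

θ_min ≈ 22.21°

The total orbital quantum number L ranges from |l₁ − l₂| to l₁ + l₂ in integer steps.
So L can be 0, 1, 2, 3, 4, 5, 6.
The maximum is L = 6, with |L_tot| = ℏ√(6·7) = √42 ℏ.
The minimum angle with z is arccos(6/√42) ≈ 22.21°.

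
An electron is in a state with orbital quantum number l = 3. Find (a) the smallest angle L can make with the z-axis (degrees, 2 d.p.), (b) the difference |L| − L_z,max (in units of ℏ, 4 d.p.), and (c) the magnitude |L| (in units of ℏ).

cos θ_min = 3/√12, so θ_min ≈ 30.00°.
|L| − L_z,max = (2√3 − 3)ℏ ≈ 0.4641ℏ.
|L| = ℏ√(3·4) = 2√3 ℏ ≈ 3.464ℏ.

θ_min ≈ 30.00°; |L|−L_z,max ≈ 0.4641ℏ; |L| = 2√3 ℏ ≈ 3.464ℏ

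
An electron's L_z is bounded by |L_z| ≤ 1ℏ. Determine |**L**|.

|L| = √2 ℏ ≈ 1.414ℏ

L_z,max = lℏ, so l = 1.
|L| = √(l(l+1)) ℏ = √2 ℏ.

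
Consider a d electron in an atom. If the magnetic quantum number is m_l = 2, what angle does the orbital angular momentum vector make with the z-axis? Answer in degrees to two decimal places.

θ ≈ 35.26°

A d state has l = 2.
|L| = √(l(l+1)) ℏ = √6 ℏ.
L_z = m_l ℏ = 2ℏ.
cos θ = L_z/|L| = 2/√6, so θ ≈ 35.26°.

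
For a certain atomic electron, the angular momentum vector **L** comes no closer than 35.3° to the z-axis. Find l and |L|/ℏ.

l = 2, |L| = √6 ℏ ≈ 2.449ℏ

At minimum angle, m_l = l, so cos θ = l/√(l(l+1)); cos²θ = l/(l+1) = 0.6661.
Solving: l = 2.
Then |L| = ℏ√(2·3) = √6 ℏ.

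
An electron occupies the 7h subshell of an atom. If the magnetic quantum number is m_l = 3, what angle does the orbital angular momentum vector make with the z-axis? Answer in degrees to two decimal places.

7h means n = 7, l = 5.
|L|² = l(l+1)ℏ² = 30ℏ², so |L| = √30 ℏ.
L_z = m_l ℏ = 3ℏ.
cos θ = L_z/|L| = 3/√30, so θ ≈ 56.79°.

θ ≈ 56.79°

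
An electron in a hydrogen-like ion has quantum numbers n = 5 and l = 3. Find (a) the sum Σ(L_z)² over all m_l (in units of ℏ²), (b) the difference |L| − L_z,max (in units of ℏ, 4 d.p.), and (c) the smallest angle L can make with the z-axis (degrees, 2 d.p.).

Σ(L_z)² = 28 ℏ²; |L|−L_z,max ≈ 0.4641ℏ; θ_min ≈ 30.00°

Σ m_l² = 28, so Σ(L_z)² = 28 ℏ².
|L| − L_z,max = (2√3 − 3)ℏ ≈ 0.4641ℏ.
cos θ_min = 3/√12, so θ_min ≈ 30.00°.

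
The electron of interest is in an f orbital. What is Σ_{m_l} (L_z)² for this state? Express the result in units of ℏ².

Σ(L_z)² = 28 ℏ²

The letter f corresponds to l = 3.
The allowed m_l values are -3, -2, -1, 0, 1, 2, 3.
Σ m_l² = 2·(1 + 4 + 9) = 28.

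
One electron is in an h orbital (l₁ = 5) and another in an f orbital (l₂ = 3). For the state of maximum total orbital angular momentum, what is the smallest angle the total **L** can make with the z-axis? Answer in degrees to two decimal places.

θ_min ≈ 19.47°

The total orbital quantum number L ranges from |l₁ − l₂| to l₁ + l₂ in integer steps.
L ∈ {2, 3, 4, 5, 6, 7, 8}.
The maximum is L = 8, with |L_tot| = ℏ√(8·9) = 6√2 ℏ.
The minimum angle with z is arccos(8/√72) ≈ 19.47°.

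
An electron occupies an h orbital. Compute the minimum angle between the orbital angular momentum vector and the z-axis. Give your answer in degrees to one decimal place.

For an h orbital, l = 5.
|L|² = l(l+1)ℏ² = 30ℏ², so |L| = √30 ℏ.
The smallest angle corresponds to the largest L_z, i.e. m_l = l = 5, giving L_z = 5ℏ.
cos θ_min = 5/√30, so θ_min ≈ 24.1°.

θ_min ≈ 24.1°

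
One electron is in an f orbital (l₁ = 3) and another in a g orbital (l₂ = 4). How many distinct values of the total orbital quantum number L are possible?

Angular momentum addition gives L = |l₁ − l₂|, …, l₁ + l₂.
So L can be 1, 2, 3, 4, 5, 6, 7.
That is 7 values.

7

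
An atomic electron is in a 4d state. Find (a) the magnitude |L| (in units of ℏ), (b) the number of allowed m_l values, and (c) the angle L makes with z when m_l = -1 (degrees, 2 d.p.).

|L| = √6 ℏ ≈ 2.449ℏ; 5 values; θ(m_l=-1) ≈ 114.09°

The 4d subshell has l = 2.
|L| = ℏ√(2·3) = √6 ℏ ≈ 2.449ℏ.
There are 2l+1 = 5 values of m_l.
For m_l = -1: cos θ = -1/√6, θ ≈ 114.09°.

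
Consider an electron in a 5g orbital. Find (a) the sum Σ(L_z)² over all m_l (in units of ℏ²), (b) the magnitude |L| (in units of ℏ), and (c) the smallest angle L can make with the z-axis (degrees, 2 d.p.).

The 5g subshell has l = 4.
Σ m_l² = 60, so Σ(L_z)² = 60 ℏ².
|L| = ℏ√(4·5) = 2√5 ℏ ≈ 4.472ℏ.
cos θ_min = 4/√20, so θ_min ≈ 26.57°.

Σ(L_z)² = 60 ℏ²; |L| = 2√5 ℏ ≈ 4.472ℏ; θ_min ≈ 26.57°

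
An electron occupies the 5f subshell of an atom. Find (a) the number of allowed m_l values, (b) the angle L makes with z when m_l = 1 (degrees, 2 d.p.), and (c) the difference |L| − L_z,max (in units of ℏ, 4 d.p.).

The 5f subshell has l = 3.
There are 2l+1 = 7 values of m_l.
For m_l = 1: cos θ = 1/√12, θ ≈ 73.22°.
|L| − L_z,max = (2√3 − 3)ℏ ≈ 0.4641ℏ.

7 values; θ(m_l=1) ≈ 73.22°; |L|−L_z,max ≈ 0.4641ℏ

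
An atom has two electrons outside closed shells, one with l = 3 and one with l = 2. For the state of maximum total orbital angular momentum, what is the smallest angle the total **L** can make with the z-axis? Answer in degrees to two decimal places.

θ_min ≈ 24.09°

The total orbital quantum number L ranges from |l₁ − l₂| to l₁ + l₂ in integer steps.
So L can be 1, 2, 3, 4, 5.
The maximum is L = 5, with |L_tot| = ℏ√(5·6) = √30 ℏ.
The minimum angle with z is arccos(5/√30) ≈ 24.09°.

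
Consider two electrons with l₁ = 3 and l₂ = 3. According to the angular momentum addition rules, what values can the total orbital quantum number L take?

L = 0, 1, 2, 3, 4, 5, 6

By the triangle rule, |l₁ − l₂| ≤ L ≤ l₁ + l₂.
So L can be 0, 1, 2, 3, 4, 5, 6.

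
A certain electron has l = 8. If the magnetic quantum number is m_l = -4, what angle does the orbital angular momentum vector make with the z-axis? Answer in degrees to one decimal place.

|L| = √(l(l+1)) ℏ = 6√2 ℏ.
L_z = m_l ℏ = −4ℏ.
cos θ = L_z/|L| = -4/√72, so θ ≈ 118.1°.

θ ≈ 118.1°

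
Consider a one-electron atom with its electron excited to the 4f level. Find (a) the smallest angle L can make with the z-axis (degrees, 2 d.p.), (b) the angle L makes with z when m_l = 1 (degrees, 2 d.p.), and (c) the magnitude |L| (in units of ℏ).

θ_min ≈ 30.00°; θ(m_l=1) ≈ 73.22°; |L| = 2√3 ℏ ≈ 3.464ℏ

The 4f level has l = 3.
cos θ_min = 3/√12, so θ_min ≈ 30.00°.
For m_l = 1: cos θ = 1/√12, θ ≈ 73.22°.
|L| = ℏ√(3·4) = 2√3 ℏ ≈ 3.464ℏ.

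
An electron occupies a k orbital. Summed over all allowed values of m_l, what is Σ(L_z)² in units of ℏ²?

K corresponds to l = 7.
m_l ∈ {-7, -6, -5, -4, -3, -2, -1, 0, 1, 2, 3, 4, 5, 6, 7}.
Σ m_l² = l(l+1)(2l+1)/3 = 7·8·15/3 = 280.

Σ(L_z)² = 280 ℏ²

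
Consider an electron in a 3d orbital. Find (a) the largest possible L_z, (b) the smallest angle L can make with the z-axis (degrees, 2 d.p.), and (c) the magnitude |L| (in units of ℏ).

L_z,max = 2ℏ; θ_min ≈ 35.26°; |L| = √6 ℏ ≈ 2.449ℏ

For 3d, l = 2.
L_z,max = lℏ = 2ℏ.
cos θ_min = 2/√6, so θ_min ≈ 35.26°.
|L| = ℏ√(2·3) = √6 ℏ ≈ 2.449ℏ.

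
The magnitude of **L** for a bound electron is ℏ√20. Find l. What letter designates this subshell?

l = 4 (g orbital)

|L| = ℏ√(l(l+1)), so l(l+1) = 20.
l² + l − 20 = 0 ⇒ l = 4.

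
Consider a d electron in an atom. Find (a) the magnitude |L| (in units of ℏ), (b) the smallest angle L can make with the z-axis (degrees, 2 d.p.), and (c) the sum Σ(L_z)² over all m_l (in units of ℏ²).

D corresponds to l = 2.
|L| = ℏ√(2·3) = √6 ℏ ≈ 2.449ℏ.
cos θ_min = 2/√6, so θ_min ≈ 35.26°.
Σ m_l² = 10, so Σ(L_z)² = 10 ℏ².

|L| = √6 ℏ ≈ 2.449ℏ; θ_min ≈ 35.26°; Σ(L_z)² = 10 ℏ²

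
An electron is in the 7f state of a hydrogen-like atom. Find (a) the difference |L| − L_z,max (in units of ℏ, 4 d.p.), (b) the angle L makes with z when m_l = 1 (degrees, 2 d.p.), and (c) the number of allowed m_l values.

|L|−L_z,max ≈ 0.4641ℏ; θ(m_l=1) ≈ 73.22°; 7 values

The 7f subshell has l = 3.
|L| − L_z,max = (2√3 − 3)ℏ ≈ 0.4641ℏ.
For m_l = 1: cos θ = 1/√12, θ ≈ 73.22°.
There are 2l+1 = 7 values of m_l.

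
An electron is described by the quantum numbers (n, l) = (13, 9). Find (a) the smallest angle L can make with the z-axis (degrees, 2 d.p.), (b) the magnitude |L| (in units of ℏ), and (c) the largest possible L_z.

θ_min ≈ 18.43°; |L| = 3√10 ℏ ≈ 9.487ℏ; L_z,max = 9ℏ

cos θ_min = 9/√90, so θ_min ≈ 18.43°.
|L| = ℏ√(9·10) = 3√10 ℏ ≈ 9.487ℏ.
L_z,max = lℏ = 9ℏ.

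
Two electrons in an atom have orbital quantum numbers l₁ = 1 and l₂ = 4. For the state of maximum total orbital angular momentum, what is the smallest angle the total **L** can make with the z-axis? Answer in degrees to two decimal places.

θ_min ≈ 24.09°

By the triangle rule, |l₁ − l₂| ≤ L ≤ l₁ + l₂.
Allowed values: L = 3, 4, 5.
The maximum is L = 5, with |L_tot| = ℏ√(5·6) = √30 ℏ.
The minimum angle with z is arccos(5/√30) ≈ 24.09°.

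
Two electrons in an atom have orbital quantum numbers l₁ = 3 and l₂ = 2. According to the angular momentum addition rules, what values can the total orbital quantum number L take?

L = 1, 2, 3, 4, 5

Angular momentum addition gives L = |l₁ − l₂|, …, l₁ + l₂.
Allowed values: L = 1, 2, 3, 4, 5.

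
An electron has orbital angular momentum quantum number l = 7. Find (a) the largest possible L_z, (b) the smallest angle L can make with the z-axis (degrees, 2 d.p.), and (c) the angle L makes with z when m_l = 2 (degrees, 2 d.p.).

L_z,max = 7ℏ; θ_min ≈ 20.70°; θ(m_l=2) ≈ 74.50°

L_z,max = lℏ = 7ℏ.
cos θ_min = 7/√56, so θ_min ≈ 20.70°.
For m_l = 2: cos θ = 2/√56, θ ≈ 74.50°.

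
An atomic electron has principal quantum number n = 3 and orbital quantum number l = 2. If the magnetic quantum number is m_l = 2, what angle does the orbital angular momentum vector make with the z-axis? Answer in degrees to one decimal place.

|L| = ℏ√(l(l+1)) = √6 ℏ.
L_z = m_l ℏ = 2ℏ.
cos θ = L_z/|L| = 2/√6, so θ ≈ 35.3°.

θ ≈ 35.3°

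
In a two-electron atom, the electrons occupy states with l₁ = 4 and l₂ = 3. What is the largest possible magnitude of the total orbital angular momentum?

|L_tot|_max = 2√14 ℏ ≈ 7.483ℏ

Angular momentum addition gives L = |l₁ − l₂|, …, l₁ + l₂.
L ∈ {1, 2, 3, 4, 5, 6, 7}.
The largest magnitude corresponds to L = 7: |L_tot| = ℏ√(7·8) = 2√14 ℏ.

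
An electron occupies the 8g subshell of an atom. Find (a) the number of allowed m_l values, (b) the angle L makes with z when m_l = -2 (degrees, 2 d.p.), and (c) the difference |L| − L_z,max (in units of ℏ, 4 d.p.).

The 8g subshell has l = 4.
There are 2l+1 = 9 values of m_l.
For m_l = -2: cos θ = -2/√20, θ ≈ 116.57°.
|L| − L_z,max = (2√5 − 4)ℏ ≈ 0.4721ℏ.

9 values; θ(m_l=-2) ≈ 116.57°; |L|−L_z,max ≈ 0.4721ℏ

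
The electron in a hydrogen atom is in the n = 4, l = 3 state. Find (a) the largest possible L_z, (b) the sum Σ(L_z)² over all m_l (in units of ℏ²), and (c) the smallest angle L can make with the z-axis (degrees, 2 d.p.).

L_z,max = 3ℏ; Σ(L_z)² = 28 ℏ²; θ_min ≈ 30.00°

L_z,max = lℏ = 3ℏ.
Σ m_l² = 28, so Σ(L_z)² = 28 ℏ².
cos θ_min = 3/√12, so θ_min ≈ 30.00°.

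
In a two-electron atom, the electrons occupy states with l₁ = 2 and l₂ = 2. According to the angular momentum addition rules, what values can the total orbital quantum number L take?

By the triangle rule, |l₁ − l₂| ≤ L ≤ l₁ + l₂.
So L can be 0, 1, 2, 3, 4.

L = 0, 1, 2, 3, 4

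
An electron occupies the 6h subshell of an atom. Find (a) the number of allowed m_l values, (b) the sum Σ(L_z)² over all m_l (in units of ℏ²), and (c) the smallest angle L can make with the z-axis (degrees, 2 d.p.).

11 values; Σ(L_z)² = 110 ℏ²; θ_min ≈ 24.09°

6h means n = 6, l = 5.
There are 2l+1 = 11 values of m_l.
Σ m_l² = 110, so Σ(L_z)² = 110 ℏ².
cos θ_min = 5/√30, so θ_min ≈ 24.09°.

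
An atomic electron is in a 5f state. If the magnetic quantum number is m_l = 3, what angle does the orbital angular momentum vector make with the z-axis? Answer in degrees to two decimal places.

θ ≈ 30.00°

For 5f, l = 3.
|L| = √(l(l+1)) ℏ = 2√3 ℏ.
L_z = m_l ℏ = 3ℏ.
cos θ = L_z/|L| = 3/√12, so θ ≈ 30.00°.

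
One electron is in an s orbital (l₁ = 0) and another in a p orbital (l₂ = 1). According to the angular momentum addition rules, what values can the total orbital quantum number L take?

L = 1

L runs from |0 − 1| = 1 to 0 + 1 = 1.
L ∈ {1}.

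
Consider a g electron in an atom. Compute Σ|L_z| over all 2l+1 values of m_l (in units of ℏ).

Σ|L_z| = 20 ℏ

The letter g corresponds to l = 4.
The allowed m_l values are -4, -3, -2, -1, 0, 1, 2, 3, 4.
Σ|m_l| = 2·4(4+1)/2 = 20.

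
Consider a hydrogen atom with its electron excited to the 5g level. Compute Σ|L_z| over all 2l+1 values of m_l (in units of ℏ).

The 5g level has l = 4.
m_l ∈ {-4, -3, -2, -1, 0, 1, 2, 3, 4}.
Σ|m_l| = 2(1+2+…+4) = 20.

Σ|L_z| = 20 ℏ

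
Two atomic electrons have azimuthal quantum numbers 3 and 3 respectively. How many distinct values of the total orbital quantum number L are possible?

7

By the triangle rule, |l₁ − l₂| ≤ L ≤ l₁ + l₂.
Allowed values: L = 0, 1, 2, 3, 4, 5, 6.
That is 7 values.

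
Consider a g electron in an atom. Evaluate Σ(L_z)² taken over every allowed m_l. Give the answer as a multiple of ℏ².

Σ(L_z)² = 60 ℏ²

The letter g corresponds to l = 4.
The allowed m_l values are -4, -3, -2, -1, 0, 1, 2, 3, 4.
Σ m_l² = l(l+1)(2l+1)/3 = 4·5·9/3 = 60.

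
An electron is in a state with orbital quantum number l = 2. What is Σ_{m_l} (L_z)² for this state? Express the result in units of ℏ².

Σ(L_z)² = 10 ℏ²

The allowed m_l values are -2, -1, 0, 1, 2.
Σ m_l² = l(l+1)(2l+1)/3 = 2·3·5/3 = 10.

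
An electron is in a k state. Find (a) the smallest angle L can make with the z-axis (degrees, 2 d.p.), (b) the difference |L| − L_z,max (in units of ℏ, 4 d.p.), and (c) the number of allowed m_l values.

For a k orbital, l = 7.
cos θ_min = 7/√56, so θ_min ≈ 20.70°.
|L| − L_z,max = (2√14 − 7)ℏ ≈ 0.4833ℏ.
There are 2l+1 = 15 values of m_l.

θ_min ≈ 20.70°; |L|−L_z,max ≈ 0.4833ℏ; 15 values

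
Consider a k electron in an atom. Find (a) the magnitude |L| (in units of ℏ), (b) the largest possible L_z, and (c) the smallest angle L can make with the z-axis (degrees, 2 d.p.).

|L| = 2√14 ℏ ≈ 7.483ℏ; L_z,max = 7ℏ; θ_min ≈ 20.70°

The letter k corresponds to l = 7.
|L| = ℏ√(7·8) = 2√14 ℏ ≈ 7.483ℏ.
L_z,max = lℏ = 7ℏ.
cos θ_min = 7/√56, so θ_min ≈ 20.70°.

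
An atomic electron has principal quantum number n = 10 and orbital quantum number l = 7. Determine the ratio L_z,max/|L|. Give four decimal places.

|L| = 2√14 ℏ ≈ 7.4833ℏ, while L_z,max = lℏ = 7ℏ.
L_z,max/|L| = 7/√56 = 0.9354.

L_z,max/|L| = 0.9354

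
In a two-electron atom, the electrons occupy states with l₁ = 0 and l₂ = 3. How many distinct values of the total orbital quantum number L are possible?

L runs from |0 − 3| = 3 to 0 + 3 = 3.
L ∈ {3}.
That is 1 value.

1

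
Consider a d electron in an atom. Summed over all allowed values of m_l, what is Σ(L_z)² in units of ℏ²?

For a d orbital, l = 2.
m_l runs from −2 to 2, i.e. {-2, -1, 0, 1, 2}.
Summing m² from −2 to 2: Σ m_l² = 10.

Σ(L_z)² = 10 ℏ²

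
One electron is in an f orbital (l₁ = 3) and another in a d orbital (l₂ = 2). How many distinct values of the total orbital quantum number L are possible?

5

L runs from |3 − 2| = 1 to 3 + 2 = 5.
So L can be 1, 2, 3, 4, 5.
That is 5 values.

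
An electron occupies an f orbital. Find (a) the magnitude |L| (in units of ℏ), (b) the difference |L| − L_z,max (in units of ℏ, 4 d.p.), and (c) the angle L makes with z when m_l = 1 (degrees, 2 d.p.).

For an f orbital, l = 3.
|L| = ℏ√(3·4) = 2√3 ℏ ≈ 3.464ℏ.
|L| − L_z,max = (2√3 − 3)ℏ ≈ 0.4641ℏ.
For m_l = 1: cos θ = 1/√12, θ ≈ 73.22°.

|L| = 2√3 ℏ ≈ 3.464ℏ; |L|−L_z,max ≈ 0.4641ℏ; θ(m_l=1) ≈ 73.22°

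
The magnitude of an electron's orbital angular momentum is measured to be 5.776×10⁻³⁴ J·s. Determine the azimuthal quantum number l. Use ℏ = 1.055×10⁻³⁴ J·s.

l = 5

Dividing by ℏ: |L|/ℏ ≈ 5.475.
Set l(l+1) = 29.97; the integer solution is l = 5.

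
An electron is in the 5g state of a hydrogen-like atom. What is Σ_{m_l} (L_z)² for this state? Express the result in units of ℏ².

5g means n = 5, l = 4.
The allowed m_l values are -4, -3, -2, -1, 0, 1, 2, 3, 4.
Σ m_l² = 2·(1 + 4 + 9 + 16) = 60.

Σ(L_z)² = 60 ℏ²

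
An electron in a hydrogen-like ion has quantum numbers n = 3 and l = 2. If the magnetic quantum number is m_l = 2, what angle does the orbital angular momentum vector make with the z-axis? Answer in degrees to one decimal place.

θ ≈ 35.3°

|L|² = l(l+1)ℏ² = 6ℏ², so |L| = √6 ℏ.
L_z = m_l ℏ = 2ℏ.
cos θ = L_z/|L| = 2/√6, so θ ≈ 35.3°.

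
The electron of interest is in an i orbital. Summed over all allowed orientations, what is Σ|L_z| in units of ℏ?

Σ|L_z| = 42 ℏ

An i state has l = 6.
m_l ∈ {-6, -5, -4, -3, -2, -1, 0, 1, 2, 3, 4, 5, 6}.
Σ|m_l| = 2·6(6+1)/2 = 42.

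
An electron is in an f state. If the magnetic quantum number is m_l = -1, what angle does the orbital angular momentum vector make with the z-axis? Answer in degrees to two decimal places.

θ ≈ 106.78°

An f state has l = 3.
|L|² = l(l+1)ℏ² = 12ℏ², so |L| = 2√3 ℏ.
L_z = m_l ℏ = −1ℏ.
cos θ = L_z/|L| = -1/√12, so θ ≈ 106.78°.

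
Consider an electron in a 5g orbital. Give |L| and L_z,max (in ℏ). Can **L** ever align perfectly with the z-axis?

No: L_z,max = 4ℏ < |L| = 2√5 ℏ ≈ 4.472ℏ

5g means n = 5, l = 4.
|L| = 2√5 ℏ ≈ 4.4721ℏ, while L_z,max = lℏ = 4ℏ.
Since |L| > L_z,max, the vector can never point exactly along z; the closest it comes is θ_min = arccos(4/√20) ≈ 26.6°.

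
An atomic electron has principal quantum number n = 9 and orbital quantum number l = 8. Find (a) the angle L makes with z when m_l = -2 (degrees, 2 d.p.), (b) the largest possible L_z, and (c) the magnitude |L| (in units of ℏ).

θ(m_l=-2) ≈ 103.63°; L_z,max = 8ℏ; |L| = 6√2 ℏ ≈ 8.485ℏ

For m_l = -2: cos θ = -2/√72, θ ≈ 103.63°.
L_z,max = lℏ = 8ℏ.
|L| = ℏ√(8·9) = 6√2 ℏ ≈ 8.485ℏ.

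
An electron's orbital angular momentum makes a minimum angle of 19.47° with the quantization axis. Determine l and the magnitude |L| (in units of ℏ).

cos θ_min = l/√(l(l+1)) = √(l/(l+1)), so l/(l+1) = cos²(19.47°) = 0.8889.
Thus l = 0.8889/(1 − 0.8889) ≈ 8.
Then |L| = ℏ√(8·9) = 6√2 ℏ.

l = 8, |L| = 6√2 ℏ ≈ 8.485ℏ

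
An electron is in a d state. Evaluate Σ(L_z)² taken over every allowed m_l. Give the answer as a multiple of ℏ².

Σ(L_z)² = 10 ℏ²

For a d orbital, l = 2.
m_l ∈ {-2, -1, 0, 1, 2}.
Summing m² from −2 to 2: Σ m_l² = 10.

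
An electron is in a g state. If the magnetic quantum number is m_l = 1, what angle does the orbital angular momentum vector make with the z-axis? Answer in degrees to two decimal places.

For a g orbital, l = 4.
|L| = ℏ√(l(l+1)) = 2√5 ℏ.
L_z = m_l ℏ = 1ℏ.
cos θ = L_z/|L| = 1/√20, so θ ≈ 77.08°.

θ ≈ 77.08°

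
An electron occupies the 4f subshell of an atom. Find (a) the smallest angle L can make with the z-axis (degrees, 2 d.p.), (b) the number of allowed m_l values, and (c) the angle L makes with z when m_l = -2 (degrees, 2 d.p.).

θ_min ≈ 30.00°; 7 values; θ(m_l=-2) ≈ 125.26°

For 4f, l = 3.
cos θ_min = 3/√12, so θ_min ≈ 30.00°.
There are 2l+1 = 7 values of m_l.
For m_l = -2: cos θ = -2/√12, θ ≈ 125.26°.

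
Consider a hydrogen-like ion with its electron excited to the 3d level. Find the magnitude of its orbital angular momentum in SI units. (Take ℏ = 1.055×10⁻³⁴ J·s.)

The 3d level has l = 2.
|L| = ℏ√(l(l+1)) = ℏ√(2·3) = √6 ℏ
Numerically, |L| = 2.449 × (1.055×10⁻³⁴ J·s) = 2.584×10⁻³⁴ J·s.

|L| = 2.584×10⁻³⁴ J·s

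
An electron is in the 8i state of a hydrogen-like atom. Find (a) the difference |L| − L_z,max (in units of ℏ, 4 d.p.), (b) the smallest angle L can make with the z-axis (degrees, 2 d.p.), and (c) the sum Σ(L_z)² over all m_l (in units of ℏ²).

For 8i, l = 6.
|L| − L_z,max = (√42 − 6)ℏ ≈ 0.4807ℏ.
cos θ_min = 6/√42, so θ_min ≈ 22.21°.
Σ m_l² = 182, so Σ(L_z)² = 182 ℏ².

|L|−L_z,max ≈ 0.4807ℏ; θ_min ≈ 22.21°; Σ(L_z)² = 182 ℏ²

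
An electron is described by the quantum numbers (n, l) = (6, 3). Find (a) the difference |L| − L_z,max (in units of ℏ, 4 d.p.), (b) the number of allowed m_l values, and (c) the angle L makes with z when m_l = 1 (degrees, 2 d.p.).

|L|−L_z,max ≈ 0.4641ℏ; 7 values; θ(m_l=1) ≈ 73.22°

|L| − L_z,max = (2√3 − 3)ℏ ≈ 0.4641ℏ.
There are 2l+1 = 7 values of m_l.
For m_l = 1: cos θ = 1/√12, θ ≈ 73.22°.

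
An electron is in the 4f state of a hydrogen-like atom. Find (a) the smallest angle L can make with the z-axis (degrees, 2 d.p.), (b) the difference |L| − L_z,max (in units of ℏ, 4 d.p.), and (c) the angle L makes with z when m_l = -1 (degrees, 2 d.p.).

4f means n = 4, l = 3.
cos θ_min = 3/√12, so θ_min ≈ 30.00°.
|L| − L_z,max = (2√3 − 3)ℏ ≈ 0.4641ℏ.
For m_l = -1: cos θ = -1/√12, θ ≈ 106.78°.

θ_min ≈ 30.00°; |L|−L_z,max ≈ 0.4641ℏ; θ(m_l=-1) ≈ 106.78°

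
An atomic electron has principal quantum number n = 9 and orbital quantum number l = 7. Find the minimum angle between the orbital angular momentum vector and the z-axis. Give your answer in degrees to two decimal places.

θ_min ≈ 20.70°

|L| = √(l(l+1)) ℏ = 2√14 ℏ.
The smallest angle corresponds to the largest L_z, i.e. m_l = l = 7, giving L_z = 7ℏ.
cos θ_min = 7/√56, so θ_min ≈ 20.70°.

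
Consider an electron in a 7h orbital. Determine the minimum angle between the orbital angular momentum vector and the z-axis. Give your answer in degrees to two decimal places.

θ_min ≈ 24.09°

7h means n = 7, l = 5.
|L| = √(l(l+1)) ℏ = √30 ℏ.
The smallest angle corresponds to the largest L_z, i.e. m_l = l = 5, giving L_z = 5ℏ.
cos θ_min = 5/√30, so θ_min ≈ 24.09°.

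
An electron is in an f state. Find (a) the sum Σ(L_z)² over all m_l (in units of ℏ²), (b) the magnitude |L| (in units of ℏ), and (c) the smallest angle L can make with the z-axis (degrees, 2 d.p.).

An f state has l = 3.
Σ m_l² = 28, so Σ(L_z)² = 28 ℏ².
|L| = ℏ√(3·4) = 2√3 ℏ ≈ 3.464ℏ.
cos θ_min = 3/√12, so θ_min ≈ 30.00°.

Σ(L_z)² = 28 ℏ²; |L| = 2√3 ℏ ≈ 3.464ℏ; θ_min ≈ 30.00°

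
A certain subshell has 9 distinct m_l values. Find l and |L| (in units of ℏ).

l = 4, |L| = 2√5 ℏ ≈ 4.472ℏ

Since there are 2l+1 = 9 values of m_l, l = 4.
|L| = ℏ√(l(l+1)) = ℏ√(4·5) = 2√5 ℏ.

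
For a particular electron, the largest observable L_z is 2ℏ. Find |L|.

The maximum L_z equals lℏ, giving l = 2.
Then |L| = ℏ√(2·3) = √6 ℏ.

|L| = √6 ℏ ≈ 2.449ℏ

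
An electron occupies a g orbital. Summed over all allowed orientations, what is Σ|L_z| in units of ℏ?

For a g orbital, l = 4.
The allowed m_l values are -4, -3, -2, -1, 0, 1, 2, 3, 4.
Σ|m_l| = 2(1+2+…+4) = 20.

Σ|L_z| = 20 ℏ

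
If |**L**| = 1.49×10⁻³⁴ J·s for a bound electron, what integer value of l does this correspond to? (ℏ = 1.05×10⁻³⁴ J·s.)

In units of ℏ, |L| ≈ 1.419.
(|L|/ℏ)² = l(l+1) ≈ 2.01 ⇒ l = 1.

l = 1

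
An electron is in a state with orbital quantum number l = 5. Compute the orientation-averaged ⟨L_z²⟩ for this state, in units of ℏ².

m_l ∈ {-5, -4, -3, -2, -1, 0, 1, 2, 3, 4, 5}.
⟨L_z²⟩ = ℏ²·(Σ m_l²)/(2l+1) = ℏ²·110/11 = 10ℏ².

⟨L_z²⟩ = 10 ℏ²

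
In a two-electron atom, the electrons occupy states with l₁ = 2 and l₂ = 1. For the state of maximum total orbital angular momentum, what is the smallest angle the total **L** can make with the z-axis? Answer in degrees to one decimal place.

θ_min ≈ 30.0°

Angular momentum addition gives L = |l₁ − l₂|, …, l₁ + l₂.
Allowed values: L = 1, 2, 3.
The maximum is L = 3, with |L_tot| = ℏ√(3·4) = 2√3 ℏ.
The minimum angle with z is arccos(3/√12) ≈ 30.0°.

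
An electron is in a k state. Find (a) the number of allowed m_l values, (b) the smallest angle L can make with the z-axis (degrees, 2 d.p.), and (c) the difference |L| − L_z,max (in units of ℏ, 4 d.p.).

15 values; θ_min ≈ 20.70°; |L|−L_z,max ≈ 0.4833ℏ

The letter k corresponds to l = 7.
There are 2l+1 = 15 values of m_l.
cos θ_min = 7/√56, so θ_min ≈ 20.70°.
|L| − L_z,max = (2√14 − 7)ℏ ≈ 0.4833ℏ.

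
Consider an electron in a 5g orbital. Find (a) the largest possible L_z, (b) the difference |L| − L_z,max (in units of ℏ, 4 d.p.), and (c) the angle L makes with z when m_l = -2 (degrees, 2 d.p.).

L_z,max = 4ℏ; |L|−L_z,max ≈ 0.4721ℏ; θ(m_l=-2) ≈ 116.57°

The 5g subshell has l = 4.
L_z,max = lℏ = 4ℏ.
|L| − L_z,max = (2√5 − 4)ℏ ≈ 0.4721ℏ.
For m_l = -2: cos θ = -2/√20, θ ≈ 116.57°.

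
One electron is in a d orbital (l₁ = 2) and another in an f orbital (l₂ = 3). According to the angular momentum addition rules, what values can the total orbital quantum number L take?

L = 1, 2, 3, 4, 5

Angular momentum addition gives L = |l₁ − l₂|, …, l₁ + l₂.
So L can be 1, 2, 3, 4, 5.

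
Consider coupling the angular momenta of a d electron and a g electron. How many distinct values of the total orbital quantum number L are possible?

5

Angular momentum addition gives L = |l₁ − l₂|, …, l₁ + l₂.
Allowed values: L = 2, 3, 4, 5, 6.
That is 5 values.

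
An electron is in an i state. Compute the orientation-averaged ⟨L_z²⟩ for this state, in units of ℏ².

An i state has l = 6.
The allowed m_l values are -6, -5, -4, -3, -2, -1, 0, 1, 2, 3, 4, 5, 6.
⟨L_z²⟩ = ℏ²·l(l+1)/3 = 14ℏ².

⟨L_z²⟩ = 14 ℏ²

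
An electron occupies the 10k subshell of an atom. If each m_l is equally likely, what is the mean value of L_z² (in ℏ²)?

For 10k, l = 7.
m_l runs from −7 to 7, i.e. {-7, -6, -5, -4, -3, -2, -1, 0, 1, 2, 3, 4, 5, 6, 7}.
⟨L_z²⟩ = ℏ²·(Σ m_l²)/(2l+1) = ℏ²·280/15 = 18.67ℏ².

⟨L_z²⟩ = 18.67 ℏ²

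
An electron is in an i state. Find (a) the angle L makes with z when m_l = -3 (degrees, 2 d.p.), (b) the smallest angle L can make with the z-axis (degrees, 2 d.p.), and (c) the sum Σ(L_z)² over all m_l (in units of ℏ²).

An i state has l = 6.
For m_l = -3: cos θ = -3/√42, θ ≈ 117.58°.
cos θ_min = 6/√42, so θ_min ≈ 22.21°.
Σ m_l² = 182, so Σ(L_z)² = 182 ℏ².

θ(m_l=-3) ≈ 117.58°; θ_min ≈ 22.21°; Σ(L_z)² = 182 ℏ²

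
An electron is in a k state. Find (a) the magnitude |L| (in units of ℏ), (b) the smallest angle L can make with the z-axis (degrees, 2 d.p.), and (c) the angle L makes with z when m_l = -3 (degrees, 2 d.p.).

|L| = 2√14 ℏ ≈ 7.483ℏ; θ_min ≈ 20.70°; θ(m_l=-3) ≈ 113.63°

A k state has l = 7.
|L| = ℏ√(7·8) = 2√14 ℏ ≈ 7.483ℏ.
cos θ_min = 7/√56, so θ_min ≈ 20.70°.
For m_l = -3: cos θ = -3/√56, θ ≈ 113.63°.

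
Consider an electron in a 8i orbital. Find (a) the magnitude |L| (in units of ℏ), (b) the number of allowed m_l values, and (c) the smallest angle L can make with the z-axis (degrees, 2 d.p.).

The 8i subshell has l = 6.
|L| = ℏ√(6·7) = √42 ℏ ≈ 6.481ℏ.
There are 2l+1 = 13 values of m_l.
cos θ_min = 6/√42, so θ_min ≈ 22.21°.

|L| = √42 ℏ ≈ 6.481ℏ; 13 values; θ_min ≈ 22.21°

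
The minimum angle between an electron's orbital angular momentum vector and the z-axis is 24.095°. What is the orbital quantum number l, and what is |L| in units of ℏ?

cos²θ_min = l/(l+1) = 0.8333.
Solving: l = 5.
Then |L| = ℏ√(5·6) = √30 ℏ.

l = 5, |L| = √30 ℏ ≈ 5.477ℏ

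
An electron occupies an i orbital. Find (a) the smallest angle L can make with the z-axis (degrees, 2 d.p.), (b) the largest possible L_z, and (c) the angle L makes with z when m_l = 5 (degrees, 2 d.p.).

θ_min ≈ 22.21°; L_z,max = 6ℏ; θ(m_l=5) ≈ 39.51°

The letter i corresponds to l = 6.
cos θ_min = 6/√42, so θ_min ≈ 22.21°.
L_z,max = lℏ = 6ℏ.
For m_l = 5: cos θ = 5/√42, θ ≈ 39.51°.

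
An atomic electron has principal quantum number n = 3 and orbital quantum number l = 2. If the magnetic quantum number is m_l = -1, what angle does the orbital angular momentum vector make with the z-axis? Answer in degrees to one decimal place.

θ ≈ 114.1°

|L|² = l(l+1)ℏ² = 6ℏ², so |L| = √6 ℏ.
L_z = m_l ℏ = −1ℏ.
cos θ = L_z/|L| = -1/√6, so θ ≈ 114.1°.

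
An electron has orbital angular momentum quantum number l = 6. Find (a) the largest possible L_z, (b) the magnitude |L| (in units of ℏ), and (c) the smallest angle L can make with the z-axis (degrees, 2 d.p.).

L_z,max = 6ℏ; |L| = √42 ℏ ≈ 6.481ℏ; θ_min ≈ 22.21°

L_z,max = lℏ = 6ℏ.
|L| = ℏ√(6·7) = √42 ℏ ≈ 6.481ℏ.
cos θ_min = 6/√42, so θ_min ≈ 22.21°.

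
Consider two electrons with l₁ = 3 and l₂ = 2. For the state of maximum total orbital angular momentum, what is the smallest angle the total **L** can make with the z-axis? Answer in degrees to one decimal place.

θ_min ≈ 24.1°

By the triangle rule, |l₁ − l₂| ≤ L ≤ l₁ + l₂.
So L can be 1, 2, 3, 4, 5.
The maximum is L = 5, with |L_tot| = ℏ√(5·6) = √30 ℏ.
The minimum angle with z is arccos(5/√30) ≈ 24.1°.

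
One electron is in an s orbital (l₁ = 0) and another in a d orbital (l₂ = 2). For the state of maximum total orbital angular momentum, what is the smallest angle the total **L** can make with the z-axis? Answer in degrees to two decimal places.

Angular momentum addition gives L = |l₁ − l₂|, …, l₁ + l₂.
L ∈ {2}.
The maximum is L = 2, with |L_tot| = ℏ√(2·3) = √6 ℏ.
The minimum angle with z is arccos(2/√6) ≈ 35.26°.

θ_min ≈ 35.26°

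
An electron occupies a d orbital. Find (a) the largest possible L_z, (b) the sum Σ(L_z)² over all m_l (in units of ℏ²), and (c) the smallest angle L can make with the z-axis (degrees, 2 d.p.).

For a d orbital, l = 2.
L_z,max = lℏ = 2ℏ.
Σ m_l² = 10, so Σ(L_z)² = 10 ℏ².
cos θ_min = 2/√6, so θ_min ≈ 35.26°.

L_z,max = 2ℏ; Σ(L_z)² = 10 ℏ²; θ_min ≈ 35.26°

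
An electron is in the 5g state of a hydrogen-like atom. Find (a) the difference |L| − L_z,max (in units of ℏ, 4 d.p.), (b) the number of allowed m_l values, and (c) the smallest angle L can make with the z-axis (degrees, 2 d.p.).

|L|−L_z,max ≈ 0.4721ℏ; 9 values; θ_min ≈ 26.57°

5g means n = 5, l = 4.
|L| − L_z,max = (2√5 − 4)ℏ ≈ 0.4721ℏ.
There are 2l+1 = 9 values of m_l.
cos θ_min = 4/√20, so θ_min ≈ 26.57°.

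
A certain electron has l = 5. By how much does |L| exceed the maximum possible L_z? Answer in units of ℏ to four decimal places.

|L| − L_z,max ≈ 0.4772ℏ

|L| = √30 ℏ ≈ 5.4772ℏ, while L_z,max = lℏ = 5ℏ.
The difference is (√30 − 5)ℏ ≈ 0.4772ℏ.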